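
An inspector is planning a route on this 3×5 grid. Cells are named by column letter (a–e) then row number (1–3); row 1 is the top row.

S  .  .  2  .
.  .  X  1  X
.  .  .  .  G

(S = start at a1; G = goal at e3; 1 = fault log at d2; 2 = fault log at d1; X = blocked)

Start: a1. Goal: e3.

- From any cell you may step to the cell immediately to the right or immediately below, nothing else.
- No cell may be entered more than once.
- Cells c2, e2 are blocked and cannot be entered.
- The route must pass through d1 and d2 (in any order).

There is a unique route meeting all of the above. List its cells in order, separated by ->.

Moves only go right or down, so the column and row indices never decrease.
Route from a1: right 3 to d1, down 2 to d3, right 1 to e3 — 6 moves in all.
Check: all required cells visited.

a1 -> b1 -> c1 -> d1 -> d2 -> d3 -> e3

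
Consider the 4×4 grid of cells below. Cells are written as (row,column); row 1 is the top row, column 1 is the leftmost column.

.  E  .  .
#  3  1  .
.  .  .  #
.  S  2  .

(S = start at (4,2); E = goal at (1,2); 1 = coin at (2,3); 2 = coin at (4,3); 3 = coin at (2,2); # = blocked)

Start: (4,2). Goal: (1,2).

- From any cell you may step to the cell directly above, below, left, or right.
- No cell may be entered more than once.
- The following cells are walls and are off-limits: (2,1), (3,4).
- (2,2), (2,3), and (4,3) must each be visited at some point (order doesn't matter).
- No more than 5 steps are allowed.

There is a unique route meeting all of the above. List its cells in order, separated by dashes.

The budget equals the shortest possible length, so every move has to be on a shortest route through the required cells.
Route from (4,2): right to (4,3), 2× up (reaching (2,3)), left to (2,2), up to (1,2) — 5 moves in all.
Check: all required cells visited; 5 ≤ 5 moves.

(4,2) - (4,3) - (3,3) - (2,3) - (2,2) - (1,2)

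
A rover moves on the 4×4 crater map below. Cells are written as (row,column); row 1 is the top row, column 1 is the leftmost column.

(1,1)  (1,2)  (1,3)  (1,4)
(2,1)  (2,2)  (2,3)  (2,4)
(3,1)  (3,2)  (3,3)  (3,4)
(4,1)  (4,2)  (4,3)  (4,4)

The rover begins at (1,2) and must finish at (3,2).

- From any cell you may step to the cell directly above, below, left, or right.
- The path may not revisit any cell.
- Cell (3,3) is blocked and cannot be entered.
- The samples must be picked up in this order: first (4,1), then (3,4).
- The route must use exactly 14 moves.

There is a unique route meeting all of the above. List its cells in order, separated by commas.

The waypoints must appear in the order (4,1), (3,4), with no cell reused.
Route from (1,2): left to (1,1), 3× down (reaching (4,1)), 3× right (reaching (4,4)), 3× up (reaching (1,4)), left to (1,3), down to (2,3), left to (2,2), down to (3,2) — 14 moves in all.
Check: order respected ((4,1) at step 4, (3,4) at step 8); 14 moves as required.

(1,2), (1,1), (2,1), (3,1), (4,1), (4,2), (4,3), (4,4), (3,4), (2,4), (1,4), (1,3), (2,3), (2,2), (3,2)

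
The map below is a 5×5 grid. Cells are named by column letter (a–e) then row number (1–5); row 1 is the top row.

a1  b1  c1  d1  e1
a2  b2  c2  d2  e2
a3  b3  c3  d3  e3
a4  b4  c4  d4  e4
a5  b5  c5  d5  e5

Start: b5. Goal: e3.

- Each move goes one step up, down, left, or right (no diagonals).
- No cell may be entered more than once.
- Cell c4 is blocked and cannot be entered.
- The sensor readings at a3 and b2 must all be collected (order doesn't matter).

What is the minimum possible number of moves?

Any route passes through a3 and b2 in some order between b5 and e3. Summing Manhattan distances along each leg and taking the cheapest ordering (b5 → b2 → a3 → e3) gives a lower bound of 3 + 2 + 4 = 9 moves.
A route of 9 moves achieves this: b5 → b4 → b3 → a3 → a2 → b2 → c2 → c3 → d3 → e3.
Since 9 matches the lower bound, it is optimal.

9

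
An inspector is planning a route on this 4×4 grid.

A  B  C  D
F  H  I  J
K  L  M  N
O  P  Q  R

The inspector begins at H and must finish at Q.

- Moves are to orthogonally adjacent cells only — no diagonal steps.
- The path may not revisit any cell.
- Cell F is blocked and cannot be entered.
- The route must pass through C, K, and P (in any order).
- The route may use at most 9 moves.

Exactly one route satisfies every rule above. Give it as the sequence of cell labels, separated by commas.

H, B, C, I, M, L, K, O, P, Q

The budget equals the shortest possible length, so every move has to be on a shortest route through the required cells.
Route from H: up 1 to B, right 1 to C, down 2 to M, left 2 to K, down 1 to O, right 2 to Q — 9 moves in all.
Check: all required cells visited; 9 ≤ 9 moves.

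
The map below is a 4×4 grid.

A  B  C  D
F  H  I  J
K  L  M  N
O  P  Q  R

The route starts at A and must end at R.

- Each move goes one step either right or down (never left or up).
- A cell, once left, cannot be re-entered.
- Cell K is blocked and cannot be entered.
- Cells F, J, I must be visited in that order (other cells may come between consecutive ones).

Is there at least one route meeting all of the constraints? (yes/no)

no

I lies to the left of J, so going from J to I would need a leftward move — but moves only go right/down, so J cannot be visited before I.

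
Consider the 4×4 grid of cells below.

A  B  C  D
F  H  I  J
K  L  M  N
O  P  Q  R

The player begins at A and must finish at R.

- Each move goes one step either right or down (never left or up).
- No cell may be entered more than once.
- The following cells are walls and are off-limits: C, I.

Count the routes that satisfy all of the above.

10

A right/down-only route from A to R makes exactly 3 down-moves and 3 right-moves in some order.
With no other constraints that would be C(6,3) = 20 routes.
Subtract routes through each blocked cell (inclusion–exclusion for overlaps): − through C: 4 − through I: 9 + through C&I: 3 → 10.
That gives 10 routes.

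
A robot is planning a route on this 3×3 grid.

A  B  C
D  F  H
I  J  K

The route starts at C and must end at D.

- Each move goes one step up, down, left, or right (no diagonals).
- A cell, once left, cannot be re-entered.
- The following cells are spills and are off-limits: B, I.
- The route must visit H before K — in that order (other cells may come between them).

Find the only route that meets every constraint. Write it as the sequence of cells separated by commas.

C, H, K, J, F, D

The waypoints must appear in the order H, K, with no cell reused.
Route from C: 2× down (reaching K), left to J, up to F, left to D — 5 moves in all.
Check: order respected (H at step 1, K at step 2).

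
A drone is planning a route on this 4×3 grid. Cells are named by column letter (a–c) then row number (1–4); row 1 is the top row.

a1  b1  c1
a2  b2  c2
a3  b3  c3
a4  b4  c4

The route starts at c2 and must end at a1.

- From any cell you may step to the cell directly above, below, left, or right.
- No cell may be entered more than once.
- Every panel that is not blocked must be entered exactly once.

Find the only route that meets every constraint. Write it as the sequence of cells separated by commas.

Need to visit all 12 open cells exactly once, starting at c2 and ending at a1.
Cell c1 has only two open neighbours (c2 and b1), so the path must pass straight through it: one of those is the cell it's entered from and the other is where it exits.
Route from c2: up to c1, left to b1, 2× down (reaching b3), right to c3, down to c4, 2× left (reaching a4), 3× up (reaching a1) — 11 moves in all.
Check: all 12 open cells covered.

c2, c1, b1, b2, b3, c3, c4, b4, a4, a3, a2, a1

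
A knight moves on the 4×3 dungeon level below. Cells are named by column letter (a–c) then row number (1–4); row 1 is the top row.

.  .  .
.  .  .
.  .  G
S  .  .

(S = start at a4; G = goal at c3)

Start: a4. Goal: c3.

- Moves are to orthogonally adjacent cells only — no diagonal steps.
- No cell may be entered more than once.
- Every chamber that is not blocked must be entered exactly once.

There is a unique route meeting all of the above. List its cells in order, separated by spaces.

a4 a3 a2 a1 b1 c1 c2 b2 b3 b4 c4 c3

Need to visit all 12 open cells exactly once, starting at a4 and ending at c3.
Route from a4: 3× up (reaching a1), 2× right (reaching c1), down to c2, left to b2, 2× down (reaching b4), right to c4, up to c3 — 11 moves in all.
Check: all 12 open cells covered.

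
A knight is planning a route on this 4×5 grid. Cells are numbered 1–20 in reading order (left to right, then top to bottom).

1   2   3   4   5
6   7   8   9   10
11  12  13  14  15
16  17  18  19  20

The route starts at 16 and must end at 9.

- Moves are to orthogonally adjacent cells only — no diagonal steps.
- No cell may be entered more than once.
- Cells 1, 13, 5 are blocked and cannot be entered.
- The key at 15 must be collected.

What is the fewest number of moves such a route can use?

Any route passes through 15 somewhere between 16 and 9. Summing Manhattan distances along the two legs (16 → 15 → 9) gives a lower bound of 5 + 2 = 7 moves.
A route of 7 moves achieves this: 16 → 17 → 18 → 19 → 14 → 15 → 10 → 9.
Since 7 matches the lower bound, it is optimal.

7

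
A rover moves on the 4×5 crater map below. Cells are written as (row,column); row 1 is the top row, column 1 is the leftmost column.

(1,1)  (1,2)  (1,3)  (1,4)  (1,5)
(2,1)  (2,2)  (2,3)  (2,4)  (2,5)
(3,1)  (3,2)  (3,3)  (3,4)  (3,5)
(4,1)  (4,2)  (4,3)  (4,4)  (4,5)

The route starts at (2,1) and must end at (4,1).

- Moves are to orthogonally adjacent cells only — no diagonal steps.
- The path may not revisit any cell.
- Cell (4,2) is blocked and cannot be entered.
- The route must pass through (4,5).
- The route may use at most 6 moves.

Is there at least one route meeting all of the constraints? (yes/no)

no

Even ignoring the no-revisit rule, getting from (2,1) to (4,1) via (4,5) needs at least 6 + 6 = 12 moves (fewest moves per leg, detouring around blocked cells), which exceeds the 6-move limit.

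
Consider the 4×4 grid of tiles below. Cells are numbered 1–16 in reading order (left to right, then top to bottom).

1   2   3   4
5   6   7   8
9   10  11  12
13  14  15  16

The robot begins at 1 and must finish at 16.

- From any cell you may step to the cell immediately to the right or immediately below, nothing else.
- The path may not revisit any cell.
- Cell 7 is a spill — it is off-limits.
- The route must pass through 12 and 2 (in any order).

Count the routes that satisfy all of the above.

2

A right/down-only route from 1 to 16 makes exactly 3 down-moves and 3 right-moves in some order.
With no other constraints that would be C(6,3) = 20 routes.
A monotone route can only reach the required cells in the order 2, 12, so split there and multiply the segment counts (each segment already excludes blocked cells): 1→2: 1; 2→12: 2; 12→16: 1; product = 2.
That gives 2 routes.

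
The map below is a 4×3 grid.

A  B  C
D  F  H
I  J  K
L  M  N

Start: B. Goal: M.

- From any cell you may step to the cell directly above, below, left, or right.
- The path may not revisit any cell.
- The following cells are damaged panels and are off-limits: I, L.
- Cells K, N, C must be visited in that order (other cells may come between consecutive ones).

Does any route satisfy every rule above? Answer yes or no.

no

Ignoring the required order, 2 revisit-free routes from B to M pass through all of K, N, and C; the waypoint orders that occur are C → K → N (2) — never K → N → C.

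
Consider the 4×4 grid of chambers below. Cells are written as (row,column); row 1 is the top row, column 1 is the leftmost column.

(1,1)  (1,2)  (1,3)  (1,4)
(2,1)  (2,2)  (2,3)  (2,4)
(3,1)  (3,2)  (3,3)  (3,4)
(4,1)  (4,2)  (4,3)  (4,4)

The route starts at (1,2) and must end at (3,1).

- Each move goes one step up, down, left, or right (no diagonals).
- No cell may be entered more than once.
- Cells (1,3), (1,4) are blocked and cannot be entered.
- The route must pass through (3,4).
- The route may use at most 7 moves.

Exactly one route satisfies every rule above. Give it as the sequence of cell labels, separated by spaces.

(1,2) (2,2) (2,3) (2,4) (3,4) (3,3) (3,2) (3,1)

The budget equals the shortest possible length, so every move has to be on a shortest route through the required cells.
Route from (1,2): down 1 to (2,2), right 2 to (2,4), down 1 to (3,4), left 3 to (3,1) — 7 moves in all.
Check: all required cells visited; 7 ≤ 7 moves.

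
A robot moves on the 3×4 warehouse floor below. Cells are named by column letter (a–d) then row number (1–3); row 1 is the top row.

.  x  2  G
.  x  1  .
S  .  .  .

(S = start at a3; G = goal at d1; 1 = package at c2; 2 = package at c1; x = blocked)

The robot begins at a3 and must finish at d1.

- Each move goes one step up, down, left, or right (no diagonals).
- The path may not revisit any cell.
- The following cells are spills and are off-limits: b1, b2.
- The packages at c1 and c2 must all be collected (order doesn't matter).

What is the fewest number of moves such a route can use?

Any route passes through c1 and c2 in some order between a3 and d1. Summing Manhattan distances along each leg and taking the cheapest ordering (a3 → c2 → c1 → d1) gives a lower bound of 3 + 1 + 1 = 5 moves.
A route of 5 moves achieves this: a3 → b3 → c3 → c2 → c1 → d1.
Since 5 matches the lower bound, it is optimal.

5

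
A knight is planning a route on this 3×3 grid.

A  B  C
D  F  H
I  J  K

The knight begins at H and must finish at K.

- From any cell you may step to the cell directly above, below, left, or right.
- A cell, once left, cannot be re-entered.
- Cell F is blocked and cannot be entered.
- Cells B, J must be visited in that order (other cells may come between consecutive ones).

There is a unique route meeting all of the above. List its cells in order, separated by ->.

The waypoints must appear in the order B, J, with no cell reused.
Route from H: up 1 to C, left 2 to A, down 2 to I, right 2 to K — 7 moves in all.
Check: order respected (B at step 2, J at step 6).

H -> C -> B -> A -> D -> I -> J -> K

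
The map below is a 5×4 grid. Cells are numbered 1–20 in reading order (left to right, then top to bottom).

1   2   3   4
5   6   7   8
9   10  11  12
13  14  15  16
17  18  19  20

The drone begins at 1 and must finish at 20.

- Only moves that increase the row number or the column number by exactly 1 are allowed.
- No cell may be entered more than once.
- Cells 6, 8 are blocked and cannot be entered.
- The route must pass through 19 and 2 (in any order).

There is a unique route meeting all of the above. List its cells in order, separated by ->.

1 -> 2 -> 3 -> 7 -> 11 -> 15 -> 19 -> 20

Moves only go right or down, so the column and row indices never decrease.
Route from 1: 2× right (reaching 3), 4× down (reaching 19), right to 20 — 7 moves in all.
Check: all required cells visited.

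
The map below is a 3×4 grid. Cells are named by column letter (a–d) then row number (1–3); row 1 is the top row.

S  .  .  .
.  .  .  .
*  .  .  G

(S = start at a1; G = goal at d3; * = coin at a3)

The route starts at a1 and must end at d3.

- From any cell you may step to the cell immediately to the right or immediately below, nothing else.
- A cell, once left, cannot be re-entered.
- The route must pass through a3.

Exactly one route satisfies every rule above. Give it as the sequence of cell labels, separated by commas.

a1, a2, a3, b3, c3, d3

Moves only go right or down, so the column and row indices never decrease.
Route from a1: down 2 to a3, right 3 to d3 — 5 moves in all.
Check: all required cells visited.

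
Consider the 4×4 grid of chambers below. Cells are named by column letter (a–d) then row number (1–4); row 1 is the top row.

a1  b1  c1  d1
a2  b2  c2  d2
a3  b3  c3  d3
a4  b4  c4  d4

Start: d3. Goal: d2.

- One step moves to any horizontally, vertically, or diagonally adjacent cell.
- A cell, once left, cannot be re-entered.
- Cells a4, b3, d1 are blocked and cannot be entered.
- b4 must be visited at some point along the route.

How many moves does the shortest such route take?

4

Any route passes through b4 somewhere between d3 and d2. Summing Chebyshev distances along the two legs (d3 → b4 → d2) gives a lower bound of 2 + 2 = 4 moves.
A route of 4 moves achieves this: d3 → c4 → b4 → c3 → d2.
Since 4 matches the lower bound, it is optimal.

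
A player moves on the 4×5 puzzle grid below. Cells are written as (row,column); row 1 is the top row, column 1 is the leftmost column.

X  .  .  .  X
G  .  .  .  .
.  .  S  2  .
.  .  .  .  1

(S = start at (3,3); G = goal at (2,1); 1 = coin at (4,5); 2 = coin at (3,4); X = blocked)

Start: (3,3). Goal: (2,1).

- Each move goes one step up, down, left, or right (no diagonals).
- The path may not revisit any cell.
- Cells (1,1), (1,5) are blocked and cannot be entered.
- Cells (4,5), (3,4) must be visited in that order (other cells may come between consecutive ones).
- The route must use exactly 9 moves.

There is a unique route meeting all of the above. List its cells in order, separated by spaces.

(3,3) (4,3) (4,4) (4,5) (3,5) (3,4) (2,4) (2,3) (2,2) (2,1)

The waypoints must appear in the order (4,5), (3,4), with no cell reused.
Route from (3,3): down 1 to (4,3), right 2 to (4,5), up 1 to (3,5), left 1 to (3,4), up 1 to (2,4), left 3 to (2,1) — 9 moves in all.
Check: order respected (1 at step 3, 2 at step 5); 9 moves as required.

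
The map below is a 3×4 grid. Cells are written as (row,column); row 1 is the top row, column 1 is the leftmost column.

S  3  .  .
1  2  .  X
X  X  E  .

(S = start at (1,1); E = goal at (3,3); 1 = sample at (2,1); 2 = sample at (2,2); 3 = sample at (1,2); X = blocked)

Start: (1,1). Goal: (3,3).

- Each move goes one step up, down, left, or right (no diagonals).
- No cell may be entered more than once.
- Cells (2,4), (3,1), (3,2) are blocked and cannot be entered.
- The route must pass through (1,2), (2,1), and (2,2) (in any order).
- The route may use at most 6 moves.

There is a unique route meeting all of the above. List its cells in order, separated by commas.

(1,1), (2,1), (2,2), (1,2), (1,3), (2,3), (3,3)

The budget equals the shortest possible length, so every move has to be on a shortest route through the required cells.
Route from (1,1): down to (2,1), right to (2,2), up to (1,2), right to (1,3), 2× down (reaching (3,3)) — 6 moves in all.
Check: all required cells visited; 6 ≤ 6 moves.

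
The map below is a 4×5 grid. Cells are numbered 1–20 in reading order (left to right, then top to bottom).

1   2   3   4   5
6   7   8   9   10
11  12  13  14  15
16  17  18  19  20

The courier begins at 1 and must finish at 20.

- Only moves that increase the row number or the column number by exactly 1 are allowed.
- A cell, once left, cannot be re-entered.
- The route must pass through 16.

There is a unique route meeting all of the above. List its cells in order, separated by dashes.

1 - 6 - 11 - 16 - 17 - 18 - 19 - 20

Moves only go right or down, so the column and row indices never decrease.
Route from 1: down 3 to 16, right 4 to 20 — 7 moves in all.
Check: all required cells visited.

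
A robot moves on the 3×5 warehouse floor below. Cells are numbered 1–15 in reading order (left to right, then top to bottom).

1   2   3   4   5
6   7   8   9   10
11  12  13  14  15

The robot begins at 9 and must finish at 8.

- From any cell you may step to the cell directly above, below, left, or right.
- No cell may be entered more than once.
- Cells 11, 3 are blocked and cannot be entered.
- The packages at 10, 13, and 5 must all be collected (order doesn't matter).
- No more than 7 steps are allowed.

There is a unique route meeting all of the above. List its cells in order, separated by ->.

9 -> 4 -> 5 -> 10 -> 15 -> 14 -> 13 -> 8

Any route must reach 10, 13, and 5 and still end at 8 within 7 moves, so the order of the required stops is forced.
Route from 9: up 1 to 4, right 1 to 5, down 2 to 15, left 2 to 13, up 1 to 8 — 7 moves in all.
Check: all required cells visited; 7 ≤ 7 moves.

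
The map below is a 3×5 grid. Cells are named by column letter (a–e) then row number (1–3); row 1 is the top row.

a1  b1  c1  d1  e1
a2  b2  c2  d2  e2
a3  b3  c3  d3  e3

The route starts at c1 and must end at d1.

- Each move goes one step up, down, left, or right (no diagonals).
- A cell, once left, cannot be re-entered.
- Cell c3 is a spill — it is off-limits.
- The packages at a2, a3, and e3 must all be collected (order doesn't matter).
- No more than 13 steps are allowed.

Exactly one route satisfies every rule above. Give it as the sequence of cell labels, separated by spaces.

c1 b1 a1 a2 a3 b3 b2 c2 d2 d3 e3 e2 e1 d1

The budget equals the shortest possible length, so every move has to be on a shortest route through the required cells.
Route from c1: 2× left (reaching a1), 2× down (reaching a3), right to b3, up to b2, 2× right (reaching d2), down to d3, right to e3, 2× up (reaching e1), left to d1 — 13 moves in all.
Check: all required cells visited; 13 ≤ 13 moves.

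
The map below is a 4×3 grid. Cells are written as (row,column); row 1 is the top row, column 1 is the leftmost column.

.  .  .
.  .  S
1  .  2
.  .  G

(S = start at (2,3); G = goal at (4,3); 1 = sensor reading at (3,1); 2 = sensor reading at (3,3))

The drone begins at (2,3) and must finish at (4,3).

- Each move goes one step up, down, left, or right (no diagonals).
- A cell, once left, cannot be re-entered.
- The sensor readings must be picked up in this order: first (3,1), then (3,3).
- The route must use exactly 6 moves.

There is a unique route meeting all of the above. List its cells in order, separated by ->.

(2,3) -> (2,2) -> (2,1) -> (3,1) -> (3,2) -> (3,3) -> (4,3)

The waypoints must appear in the order (3,1), (3,3), with no cell reused.
Route from (2,3): 2× left (reaching (2,1)), down to (3,1), 2× right (reaching (3,3)), down to (4,3) — 6 moves in all.
Check: order respected (1 at step 3, 2 at step 5); 6 moves as required.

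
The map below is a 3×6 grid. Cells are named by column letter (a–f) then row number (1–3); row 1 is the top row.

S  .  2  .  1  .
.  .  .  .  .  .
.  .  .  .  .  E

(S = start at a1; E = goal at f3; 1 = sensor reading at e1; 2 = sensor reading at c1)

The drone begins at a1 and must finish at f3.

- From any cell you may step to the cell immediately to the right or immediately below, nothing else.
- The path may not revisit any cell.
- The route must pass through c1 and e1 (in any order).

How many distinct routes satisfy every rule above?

A right/down-only route from a1 to f3 makes exactly 2 down-moves and 5 right-moves in some order.
With no other constraints that would be C(7,2) = 21 routes.
A monotone route can only reach the required cells in the order c1, e1, so split there and multiply the segment counts: a1→c1: 1; c1→e1: 1; e1→f3: 3; product = 3.
That gives 3 routes.

3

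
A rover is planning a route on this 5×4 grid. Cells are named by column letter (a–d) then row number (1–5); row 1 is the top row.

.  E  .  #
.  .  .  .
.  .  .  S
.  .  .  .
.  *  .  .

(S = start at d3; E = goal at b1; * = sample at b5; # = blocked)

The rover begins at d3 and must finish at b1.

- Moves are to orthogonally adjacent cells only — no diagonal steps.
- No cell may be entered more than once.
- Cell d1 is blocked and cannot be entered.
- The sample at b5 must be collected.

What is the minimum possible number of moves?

Any route passes through b5 somewhere between d3 and b1. Summing Manhattan distances along the two legs (d3 → b5 → b1) gives a lower bound of 4 + 4 = 8 moves.
A route of 8 moves achieves this: d3 → d4 → d5 → c5 → b5 → b4 → b3 → b2 → b1.
Since 8 matches the lower bound, it is optimal.

8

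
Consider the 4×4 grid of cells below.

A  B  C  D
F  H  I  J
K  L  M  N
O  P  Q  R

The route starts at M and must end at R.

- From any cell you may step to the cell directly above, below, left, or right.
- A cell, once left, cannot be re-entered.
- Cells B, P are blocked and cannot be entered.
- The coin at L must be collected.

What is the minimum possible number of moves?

Any route passes through L somewhere between M and R. Summing Manhattan distances along the two legs (M → L → R) gives a lower bound of 1 + 3 = 4 moves.
The shortest route satisfying every rule uses 6 moves: M → L → H → I → J → N → R.
The no-revisit rule (legs can't share cells) pushes the minimum above the 4-move bound; an exhaustive check rules out every length from 4 to 5, leaving 6 as the minimum.

6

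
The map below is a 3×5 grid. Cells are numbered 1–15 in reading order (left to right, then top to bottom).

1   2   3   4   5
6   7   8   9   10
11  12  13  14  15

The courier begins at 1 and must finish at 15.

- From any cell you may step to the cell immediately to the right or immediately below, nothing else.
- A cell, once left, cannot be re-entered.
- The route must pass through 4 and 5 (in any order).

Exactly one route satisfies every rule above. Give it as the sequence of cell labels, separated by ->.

Moves only go right or down, so the column and row indices never decrease.
Route from 1: 4× right (reaching 5), 2× down (reaching 15) — 6 moves in all.
Check: all required cells visited.

1 -> 2 -> 3 -> 4 -> 5 -> 10 -> 15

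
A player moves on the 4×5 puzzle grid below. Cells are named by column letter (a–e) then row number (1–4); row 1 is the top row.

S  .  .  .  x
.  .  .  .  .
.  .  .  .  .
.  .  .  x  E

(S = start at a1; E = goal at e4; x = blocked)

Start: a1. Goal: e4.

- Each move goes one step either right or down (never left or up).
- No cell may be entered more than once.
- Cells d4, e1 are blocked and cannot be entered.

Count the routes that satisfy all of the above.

14

A right/down-only route from a1 to e4 makes exactly 3 down-moves and 4 right-moves in some order.
With no other constraints that would be C(7,3) = 35 routes.
Subtract routes through each blocked cell (inclusion–exclusion for overlaps): − through e1: 1 − through d4: 20 → 14.
That gives 14 routes.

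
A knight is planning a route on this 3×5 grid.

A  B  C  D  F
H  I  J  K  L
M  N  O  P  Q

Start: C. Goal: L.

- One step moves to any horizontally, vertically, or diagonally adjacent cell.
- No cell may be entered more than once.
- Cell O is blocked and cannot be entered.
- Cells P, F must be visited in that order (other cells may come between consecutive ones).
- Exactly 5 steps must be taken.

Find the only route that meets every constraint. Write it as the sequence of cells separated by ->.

The waypoints must appear in the order P, F, with no cell reused.
Route from C: down to J, down-right to P, up to K, up-right to F, down to L — 5 moves in all.
Check: order respected (P at step 2, F at step 4); 5 moves as required.

C -> J -> P -> K -> F -> L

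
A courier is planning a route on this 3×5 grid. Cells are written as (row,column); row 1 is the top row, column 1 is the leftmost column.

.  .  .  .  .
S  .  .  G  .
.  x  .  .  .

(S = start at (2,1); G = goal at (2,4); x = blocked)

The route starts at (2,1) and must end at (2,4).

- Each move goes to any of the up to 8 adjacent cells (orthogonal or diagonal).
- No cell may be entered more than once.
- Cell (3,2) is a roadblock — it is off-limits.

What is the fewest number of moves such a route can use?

With diagonal moves allowed, the Chebyshev distance max(|Δrow|,|Δcol|) from (2,1) to (2,4) is 3, so at least 3 moves are needed.
A route of 3 moves achieves this: (2,1) → (1,2) → (1,3) → (2,4).
Since 3 matches the lower bound, it is optimal.

3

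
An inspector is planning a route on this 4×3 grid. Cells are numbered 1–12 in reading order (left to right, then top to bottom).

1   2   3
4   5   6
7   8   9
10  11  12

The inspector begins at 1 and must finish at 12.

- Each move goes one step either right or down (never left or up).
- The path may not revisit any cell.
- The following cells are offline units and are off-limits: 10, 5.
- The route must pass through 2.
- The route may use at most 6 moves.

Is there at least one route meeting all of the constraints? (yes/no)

One route that works: 1 → 2 → 3 → 6 → 9 → 12.

yes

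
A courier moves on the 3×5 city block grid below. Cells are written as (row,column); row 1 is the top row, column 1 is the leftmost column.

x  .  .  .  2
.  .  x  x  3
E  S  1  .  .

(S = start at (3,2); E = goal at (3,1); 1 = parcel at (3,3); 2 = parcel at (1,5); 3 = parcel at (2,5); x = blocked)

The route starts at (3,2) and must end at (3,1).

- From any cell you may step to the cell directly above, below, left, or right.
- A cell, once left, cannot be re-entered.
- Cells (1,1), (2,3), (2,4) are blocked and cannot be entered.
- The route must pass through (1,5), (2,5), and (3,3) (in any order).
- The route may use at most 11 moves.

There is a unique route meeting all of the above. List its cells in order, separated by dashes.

(3,2) - (3,3) - (3,4) - (3,5) - (2,5) - (1,5) - (1,4) - (1,3) - (1,2) - (2,2) - (2,1) - (3,1)

Any route must reach (1,5), (2,5), and (3,3) and still end at (3,1) within 11 moves, so the order of the required stops is forced.
Route from (3,2): right 3 to (3,5), up 2 to (1,5), left 3 to (1,2), down 1 to (2,2), left 1 to (2,1), down 1 to (3,1) — 11 moves in all.
Check: all required cells visited; 11 ≤ 11 moves.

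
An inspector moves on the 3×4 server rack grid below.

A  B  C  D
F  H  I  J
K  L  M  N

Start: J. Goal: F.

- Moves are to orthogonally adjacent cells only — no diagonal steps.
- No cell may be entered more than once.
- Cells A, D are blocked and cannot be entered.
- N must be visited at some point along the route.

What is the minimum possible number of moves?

5

Any route passes through N somewhere between J and F. Summing Manhattan distances along the two legs (J → N → F) gives a lower bound of 1 + 4 = 5 moves.
A route of 5 moves achieves this: J → N → M → I → H → F.
Since 5 matches the lower bound, it is optimal.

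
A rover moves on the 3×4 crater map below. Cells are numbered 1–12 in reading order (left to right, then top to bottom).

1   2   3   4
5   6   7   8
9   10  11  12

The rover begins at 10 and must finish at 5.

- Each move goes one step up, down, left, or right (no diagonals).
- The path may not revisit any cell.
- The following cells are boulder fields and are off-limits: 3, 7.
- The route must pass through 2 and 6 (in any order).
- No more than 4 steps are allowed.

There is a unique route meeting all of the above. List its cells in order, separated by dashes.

10 - 6 - 2 - 1 - 5

The budget equals the shortest possible length, so every move has to be on a shortest route through the required cells.
Route from 10: up 2 to 2, left 1 to 1, down 1 to 5 — 4 moves in all.
Check: all required cells visited; 4 ≤ 4 moves.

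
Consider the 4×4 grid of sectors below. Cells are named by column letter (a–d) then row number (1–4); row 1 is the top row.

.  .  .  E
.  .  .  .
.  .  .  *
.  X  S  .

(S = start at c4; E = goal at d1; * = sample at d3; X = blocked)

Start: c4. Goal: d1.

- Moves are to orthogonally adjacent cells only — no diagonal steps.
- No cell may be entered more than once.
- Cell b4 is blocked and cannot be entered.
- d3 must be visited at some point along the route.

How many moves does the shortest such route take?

Any route passes through d3 somewhere between c4 and d1. Summing Manhattan distances along the two legs (c4 → d3 → d1) gives a lower bound of 2 + 2 = 4 moves.
A route of 4 moves achieves this: c4 → c3 → d3 → d2 → d1.
Since 4 matches the lower bound, it is optimal.

4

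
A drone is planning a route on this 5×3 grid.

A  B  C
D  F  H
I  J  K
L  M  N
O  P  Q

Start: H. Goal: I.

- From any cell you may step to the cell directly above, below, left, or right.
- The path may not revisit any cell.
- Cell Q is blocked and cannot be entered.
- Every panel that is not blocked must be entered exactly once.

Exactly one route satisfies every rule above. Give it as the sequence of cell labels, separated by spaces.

Need to visit all 14 open cells exactly once, starting at H and ending at I.
Route from H: up to C, 2× left (reaching A), down to D, right to F, down to J, right to K, down to N, left to M, down to P, left to O, 2× up (reaching I) — 13 moves in all.
Check: all 14 open cells covered.

H C B A D F J K N M P O L I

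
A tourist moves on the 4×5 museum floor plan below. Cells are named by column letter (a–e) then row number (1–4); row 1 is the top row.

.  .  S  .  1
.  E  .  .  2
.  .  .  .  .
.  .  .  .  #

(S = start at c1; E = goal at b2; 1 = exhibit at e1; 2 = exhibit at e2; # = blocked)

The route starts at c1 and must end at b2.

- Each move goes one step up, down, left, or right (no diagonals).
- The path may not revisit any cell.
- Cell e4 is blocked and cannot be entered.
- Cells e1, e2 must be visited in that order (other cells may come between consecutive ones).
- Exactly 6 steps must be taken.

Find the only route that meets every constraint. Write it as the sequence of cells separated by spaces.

c1 d1 e1 e2 d2 c2 b2

The waypoints must appear in the order e1, e2, with no cell reused.
Route from c1: right 2 to e1, down 1 to e2, left 3 to b2 — 6 moves in all.
Check: order respected (1 at step 2, 2 at step 3); 6 moves as required.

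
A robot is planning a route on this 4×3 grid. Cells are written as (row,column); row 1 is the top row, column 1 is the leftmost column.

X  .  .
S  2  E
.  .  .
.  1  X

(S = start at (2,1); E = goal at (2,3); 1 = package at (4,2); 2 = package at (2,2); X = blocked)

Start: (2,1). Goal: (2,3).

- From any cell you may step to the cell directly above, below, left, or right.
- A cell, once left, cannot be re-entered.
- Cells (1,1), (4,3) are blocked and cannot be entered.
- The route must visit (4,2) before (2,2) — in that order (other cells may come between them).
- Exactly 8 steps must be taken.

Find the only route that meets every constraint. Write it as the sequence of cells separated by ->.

(2,1) -> (3,1) -> (4,1) -> (4,2) -> (3,2) -> (2,2) -> (1,2) -> (1,3) -> (2,3)

The waypoints must appear in the order (4,2), (2,2), with no cell reused.
Route from (2,1): 2× down (reaching (4,1)), right to (4,2), 3× up (reaching (1,2)), right to (1,3), down to (2,3) — 8 moves in all.
Check: order respected (1 at step 3, 2 at step 5); 8 moves as required.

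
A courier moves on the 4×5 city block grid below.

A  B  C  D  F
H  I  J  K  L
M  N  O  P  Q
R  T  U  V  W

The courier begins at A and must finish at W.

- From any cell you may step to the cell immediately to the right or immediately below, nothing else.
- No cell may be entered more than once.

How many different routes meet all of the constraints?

A right/down-only route from A to W makes exactly 3 down-moves and 4 right-moves in some order.
With no other constraints that would be C(7,3) = 35 routes.
That gives 35 routes.

35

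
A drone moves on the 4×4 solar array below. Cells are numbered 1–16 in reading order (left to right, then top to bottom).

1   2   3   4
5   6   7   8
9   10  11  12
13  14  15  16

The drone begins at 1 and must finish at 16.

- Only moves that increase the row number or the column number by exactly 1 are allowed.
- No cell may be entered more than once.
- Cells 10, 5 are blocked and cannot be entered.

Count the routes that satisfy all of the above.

7

A right/down-only route from 1 to 16 makes exactly 3 down-moves and 3 right-moves in some order.
With no other constraints that would be C(6,3) = 20 routes.
Subtract routes through each blocked cell (inclusion–exclusion for overlaps): − through 5: 10 − through 10: 9 + through 5&10: 6 → 7.
That gives 7 routes.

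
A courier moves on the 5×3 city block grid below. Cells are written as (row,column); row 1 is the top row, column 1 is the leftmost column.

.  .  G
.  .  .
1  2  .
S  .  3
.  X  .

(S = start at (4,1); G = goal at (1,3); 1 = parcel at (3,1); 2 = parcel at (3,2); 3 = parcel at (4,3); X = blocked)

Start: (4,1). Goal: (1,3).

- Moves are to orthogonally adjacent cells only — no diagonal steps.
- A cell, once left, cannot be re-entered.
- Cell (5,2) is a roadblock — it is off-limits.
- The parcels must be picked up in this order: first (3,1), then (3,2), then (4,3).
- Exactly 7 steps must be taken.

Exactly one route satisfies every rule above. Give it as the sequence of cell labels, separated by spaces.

(4,1) (3,1) (3,2) (4,2) (4,3) (3,3) (2,3) (1,3)

The waypoints must appear in the order (3,1), (3,2), (4,3), with no cell reused.
Route from (4,1): up to (3,1), right to (3,2), down to (4,2), right to (4,3), 3× up (reaching (1,3)) — 7 moves in all.
Check: order respected (1 at step 1, 2 at step 2, 3 at step 4); 7 moves as required.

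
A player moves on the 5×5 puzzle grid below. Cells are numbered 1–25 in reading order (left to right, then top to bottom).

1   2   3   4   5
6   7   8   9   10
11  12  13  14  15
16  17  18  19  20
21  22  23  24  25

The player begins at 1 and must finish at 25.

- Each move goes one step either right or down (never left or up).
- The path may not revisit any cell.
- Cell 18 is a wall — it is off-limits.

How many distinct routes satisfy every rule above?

A right/down-only route from 1 to 25 makes exactly 4 down-moves and 4 right-moves in some order.
With no other constraints that would be C(8,4) = 70 routes.
Subtract routes through each blocked cell (inclusion–exclusion for overlaps): − through 18: 30 → 40.
That gives 40 routes.

40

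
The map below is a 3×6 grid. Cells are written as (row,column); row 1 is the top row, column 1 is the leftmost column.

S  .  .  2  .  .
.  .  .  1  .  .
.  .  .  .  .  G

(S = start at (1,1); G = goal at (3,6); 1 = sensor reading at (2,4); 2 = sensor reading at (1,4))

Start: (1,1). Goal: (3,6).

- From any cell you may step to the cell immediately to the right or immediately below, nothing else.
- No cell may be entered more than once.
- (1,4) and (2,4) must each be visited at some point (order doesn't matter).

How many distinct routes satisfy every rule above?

3

A right/down-only route from (1,1) to (3,6) makes exactly 2 down-moves and 5 right-moves in some order.
With no other constraints that would be C(7,2) = 21 routes.
A monotone route can only reach the required cells in the order (1,4), (2,4), so split there and multiply the segment counts: (1,1)→(1,4): 1; (1,4)→(2,4): 1; (2,4)→(3,6): 3; product = 3.
That gives 3 routes.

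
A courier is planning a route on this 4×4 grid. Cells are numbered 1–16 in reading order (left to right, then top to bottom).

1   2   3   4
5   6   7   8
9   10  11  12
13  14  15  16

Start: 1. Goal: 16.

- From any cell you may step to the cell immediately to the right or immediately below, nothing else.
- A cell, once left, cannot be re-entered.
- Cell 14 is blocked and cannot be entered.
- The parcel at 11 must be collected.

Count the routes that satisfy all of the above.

12

A right/down-only route from 1 to 16 makes exactly 3 down-moves and 3 right-moves in some order.
With no other constraints that would be C(6,3) = 20 routes.
Split at 11 and multiply the segment counts (each segment already excludes blocked cells): 1→11: 6; 11→16: 2; product = 12.
That gives 12 routes.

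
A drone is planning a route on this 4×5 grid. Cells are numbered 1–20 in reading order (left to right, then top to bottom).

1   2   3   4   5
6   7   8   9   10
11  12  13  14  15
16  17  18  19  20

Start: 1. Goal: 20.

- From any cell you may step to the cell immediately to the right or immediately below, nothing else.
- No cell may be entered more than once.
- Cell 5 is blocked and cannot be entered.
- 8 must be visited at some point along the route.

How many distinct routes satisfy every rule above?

18

A right/down-only route from 1 to 20 makes exactly 3 down-moves and 4 right-moves in some order.
With no other constraints that would be C(7,3) = 35 routes.
Split at 8 and multiply the segment counts (each segment already excludes blocked cells): 1→8: 3; 8→20: 6; product = 18.
That gives 18 routes.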